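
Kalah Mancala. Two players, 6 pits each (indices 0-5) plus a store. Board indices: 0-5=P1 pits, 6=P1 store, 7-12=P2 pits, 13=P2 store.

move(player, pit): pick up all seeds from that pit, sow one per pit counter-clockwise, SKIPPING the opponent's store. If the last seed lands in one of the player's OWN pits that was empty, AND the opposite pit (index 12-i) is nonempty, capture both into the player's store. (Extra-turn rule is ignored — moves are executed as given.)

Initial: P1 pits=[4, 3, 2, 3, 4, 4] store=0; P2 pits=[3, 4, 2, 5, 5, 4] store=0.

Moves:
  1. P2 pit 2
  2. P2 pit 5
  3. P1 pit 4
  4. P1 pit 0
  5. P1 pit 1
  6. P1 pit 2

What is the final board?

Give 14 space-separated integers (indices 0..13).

Move 1: P2 pit2 -> P1=[4,3,2,3,4,4](0) P2=[3,4,0,6,6,4](0)
Move 2: P2 pit5 -> P1=[5,4,3,3,4,4](0) P2=[3,4,0,6,6,0](1)
Move 3: P1 pit4 -> P1=[5,4,3,3,0,5](1) P2=[4,5,0,6,6,0](1)
Move 4: P1 pit0 -> P1=[0,5,4,4,1,6](1) P2=[4,5,0,6,6,0](1)
Move 5: P1 pit1 -> P1=[0,0,5,5,2,7](2) P2=[4,5,0,6,6,0](1)
Move 6: P1 pit2 -> P1=[0,0,0,6,3,8](3) P2=[5,5,0,6,6,0](1)

Answer: 0 0 0 6 3 8 3 5 5 0 6 6 0 1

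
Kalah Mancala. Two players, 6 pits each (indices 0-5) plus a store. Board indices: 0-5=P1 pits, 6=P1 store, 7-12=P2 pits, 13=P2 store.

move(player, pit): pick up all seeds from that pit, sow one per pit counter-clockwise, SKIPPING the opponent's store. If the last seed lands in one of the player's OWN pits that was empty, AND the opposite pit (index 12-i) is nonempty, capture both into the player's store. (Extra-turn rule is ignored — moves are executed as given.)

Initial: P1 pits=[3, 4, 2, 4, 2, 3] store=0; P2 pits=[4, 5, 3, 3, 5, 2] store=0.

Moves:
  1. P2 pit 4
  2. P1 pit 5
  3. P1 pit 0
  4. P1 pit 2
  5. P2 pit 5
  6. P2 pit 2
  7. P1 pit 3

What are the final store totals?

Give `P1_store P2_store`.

Answer: 3 4

Derivation:
Move 1: P2 pit4 -> P1=[4,5,3,4,2,3](0) P2=[4,5,3,3,0,3](1)
Move 2: P1 pit5 -> P1=[4,5,3,4,2,0](1) P2=[5,6,3,3,0,3](1)
Move 3: P1 pit0 -> P1=[0,6,4,5,3,0](1) P2=[5,6,3,3,0,3](1)
Move 4: P1 pit2 -> P1=[0,6,0,6,4,1](2) P2=[5,6,3,3,0,3](1)
Move 5: P2 pit5 -> P1=[1,7,0,6,4,1](2) P2=[5,6,3,3,0,0](2)
Move 6: P2 pit2 -> P1=[0,7,0,6,4,1](2) P2=[5,6,0,4,1,0](4)
Move 7: P1 pit3 -> P1=[0,7,0,0,5,2](3) P2=[6,7,1,4,1,0](4)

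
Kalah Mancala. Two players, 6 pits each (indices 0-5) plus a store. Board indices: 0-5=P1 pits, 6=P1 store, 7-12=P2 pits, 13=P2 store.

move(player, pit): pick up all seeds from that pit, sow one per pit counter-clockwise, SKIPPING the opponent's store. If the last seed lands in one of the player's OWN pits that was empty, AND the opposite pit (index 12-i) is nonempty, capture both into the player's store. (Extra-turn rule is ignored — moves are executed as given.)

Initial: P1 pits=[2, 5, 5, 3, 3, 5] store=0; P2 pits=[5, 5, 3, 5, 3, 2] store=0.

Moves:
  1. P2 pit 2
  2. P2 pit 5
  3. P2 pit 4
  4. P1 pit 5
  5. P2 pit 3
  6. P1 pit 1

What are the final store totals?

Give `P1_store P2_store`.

Answer: 2 3

Derivation:
Move 1: P2 pit2 -> P1=[2,5,5,3,3,5](0) P2=[5,5,0,6,4,3](0)
Move 2: P2 pit5 -> P1=[3,6,5,3,3,5](0) P2=[5,5,0,6,4,0](1)
Move 3: P2 pit4 -> P1=[4,7,5,3,3,5](0) P2=[5,5,0,6,0,1](2)
Move 4: P1 pit5 -> P1=[4,7,5,3,3,0](1) P2=[6,6,1,7,0,1](2)
Move 5: P2 pit3 -> P1=[5,8,6,4,3,0](1) P2=[6,6,1,0,1,2](3)
Move 6: P1 pit1 -> P1=[5,0,7,5,4,1](2) P2=[7,7,2,0,1,2](3)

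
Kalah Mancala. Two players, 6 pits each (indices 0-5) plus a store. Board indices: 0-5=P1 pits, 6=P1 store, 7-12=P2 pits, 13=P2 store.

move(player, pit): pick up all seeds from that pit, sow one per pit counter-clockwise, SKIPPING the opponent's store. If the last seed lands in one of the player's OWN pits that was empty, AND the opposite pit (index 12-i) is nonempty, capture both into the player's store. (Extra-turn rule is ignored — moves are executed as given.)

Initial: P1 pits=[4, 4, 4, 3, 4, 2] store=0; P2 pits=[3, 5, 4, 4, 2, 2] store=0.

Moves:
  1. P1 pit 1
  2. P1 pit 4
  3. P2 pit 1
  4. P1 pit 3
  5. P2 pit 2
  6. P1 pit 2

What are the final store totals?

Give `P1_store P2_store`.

Answer: 3 2

Derivation:
Move 1: P1 pit1 -> P1=[4,0,5,4,5,3](0) P2=[3,5,4,4,2,2](0)
Move 2: P1 pit4 -> P1=[4,0,5,4,0,4](1) P2=[4,6,5,4,2,2](0)
Move 3: P2 pit1 -> P1=[5,0,5,4,0,4](1) P2=[4,0,6,5,3,3](1)
Move 4: P1 pit3 -> P1=[5,0,5,0,1,5](2) P2=[5,0,6,5,3,3](1)
Move 5: P2 pit2 -> P1=[6,1,5,0,1,5](2) P2=[5,0,0,6,4,4](2)
Move 6: P1 pit2 -> P1=[6,1,0,1,2,6](3) P2=[6,0,0,6,4,4](2)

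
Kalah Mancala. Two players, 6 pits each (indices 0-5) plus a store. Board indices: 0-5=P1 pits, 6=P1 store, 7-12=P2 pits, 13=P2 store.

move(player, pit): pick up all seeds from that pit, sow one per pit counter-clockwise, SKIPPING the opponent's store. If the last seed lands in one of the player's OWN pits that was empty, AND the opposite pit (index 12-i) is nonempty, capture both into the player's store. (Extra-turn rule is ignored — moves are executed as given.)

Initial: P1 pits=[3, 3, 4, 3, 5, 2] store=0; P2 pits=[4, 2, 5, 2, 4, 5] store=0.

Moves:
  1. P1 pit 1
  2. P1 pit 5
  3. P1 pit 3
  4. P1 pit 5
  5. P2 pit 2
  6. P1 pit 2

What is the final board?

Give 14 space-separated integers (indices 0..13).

Answer: 4 0 0 1 8 1 4 7 2 0 3 5 6 1

Derivation:
Move 1: P1 pit1 -> P1=[3,0,5,4,6,2](0) P2=[4,2,5,2,4,5](0)
Move 2: P1 pit5 -> P1=[3,0,5,4,6,0](1) P2=[5,2,5,2,4,5](0)
Move 3: P1 pit3 -> P1=[3,0,5,0,7,1](2) P2=[6,2,5,2,4,5](0)
Move 4: P1 pit5 -> P1=[3,0,5,0,7,0](3) P2=[6,2,5,2,4,5](0)
Move 5: P2 pit2 -> P1=[4,0,5,0,7,0](3) P2=[6,2,0,3,5,6](1)
Move 6: P1 pit2 -> P1=[4,0,0,1,8,1](4) P2=[7,2,0,3,5,6](1)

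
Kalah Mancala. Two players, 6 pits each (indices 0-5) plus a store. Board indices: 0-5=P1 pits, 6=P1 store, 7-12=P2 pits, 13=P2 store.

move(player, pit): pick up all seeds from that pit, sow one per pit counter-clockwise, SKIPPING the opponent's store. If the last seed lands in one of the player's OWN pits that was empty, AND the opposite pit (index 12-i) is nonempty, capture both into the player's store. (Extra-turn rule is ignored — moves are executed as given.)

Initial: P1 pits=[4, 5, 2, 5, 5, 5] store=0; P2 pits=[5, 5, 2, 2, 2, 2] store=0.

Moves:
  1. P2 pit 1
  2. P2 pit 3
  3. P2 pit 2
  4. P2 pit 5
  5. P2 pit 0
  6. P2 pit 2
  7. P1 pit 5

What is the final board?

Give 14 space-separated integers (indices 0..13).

Answer: 0 6 3 6 5 0 1 1 2 1 4 6 0 9

Derivation:
Move 1: P2 pit1 -> P1=[4,5,2,5,5,5](0) P2=[5,0,3,3,3,3](1)
Move 2: P2 pit3 -> P1=[4,5,2,5,5,5](0) P2=[5,0,3,0,4,4](2)
Move 3: P2 pit2 -> P1=[4,5,2,5,5,5](0) P2=[5,0,0,1,5,5](2)
Move 4: P2 pit5 -> P1=[5,6,3,6,5,5](0) P2=[5,0,0,1,5,0](3)
Move 5: P2 pit0 -> P1=[0,6,3,6,5,5](0) P2=[0,1,1,2,6,0](9)
Move 6: P2 pit2 -> P1=[0,6,3,6,5,5](0) P2=[0,1,0,3,6,0](9)
Move 7: P1 pit5 -> P1=[0,6,3,6,5,0](1) P2=[1,2,1,4,6,0](9)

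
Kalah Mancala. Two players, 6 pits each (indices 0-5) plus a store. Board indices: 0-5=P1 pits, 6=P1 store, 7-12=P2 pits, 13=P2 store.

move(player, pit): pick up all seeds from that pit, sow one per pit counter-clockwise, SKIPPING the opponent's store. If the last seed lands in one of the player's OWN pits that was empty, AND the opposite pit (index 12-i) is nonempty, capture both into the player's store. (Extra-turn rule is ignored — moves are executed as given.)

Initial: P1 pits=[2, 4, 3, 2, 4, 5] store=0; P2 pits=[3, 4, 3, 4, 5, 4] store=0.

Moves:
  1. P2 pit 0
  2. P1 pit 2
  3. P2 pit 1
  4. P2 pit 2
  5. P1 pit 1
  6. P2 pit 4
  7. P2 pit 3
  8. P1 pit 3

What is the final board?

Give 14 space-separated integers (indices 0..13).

Answer: 5 2 3 0 8 8 1 1 1 1 0 1 8 4

Derivation:
Move 1: P2 pit0 -> P1=[2,4,3,2,4,5](0) P2=[0,5,4,5,5,4](0)
Move 2: P1 pit2 -> P1=[2,4,0,3,5,6](0) P2=[0,5,4,5,5,4](0)
Move 3: P2 pit1 -> P1=[2,4,0,3,5,6](0) P2=[0,0,5,6,6,5](1)
Move 4: P2 pit2 -> P1=[3,4,0,3,5,6](0) P2=[0,0,0,7,7,6](2)
Move 5: P1 pit1 -> P1=[3,0,1,4,6,7](0) P2=[0,0,0,7,7,6](2)
Move 6: P2 pit4 -> P1=[4,1,2,5,7,7](0) P2=[0,0,0,7,0,7](3)
Move 7: P2 pit3 -> P1=[5,2,3,6,7,7](0) P2=[0,0,0,0,1,8](4)
Move 8: P1 pit3 -> P1=[5,2,3,0,8,8](1) P2=[1,1,1,0,1,8](4)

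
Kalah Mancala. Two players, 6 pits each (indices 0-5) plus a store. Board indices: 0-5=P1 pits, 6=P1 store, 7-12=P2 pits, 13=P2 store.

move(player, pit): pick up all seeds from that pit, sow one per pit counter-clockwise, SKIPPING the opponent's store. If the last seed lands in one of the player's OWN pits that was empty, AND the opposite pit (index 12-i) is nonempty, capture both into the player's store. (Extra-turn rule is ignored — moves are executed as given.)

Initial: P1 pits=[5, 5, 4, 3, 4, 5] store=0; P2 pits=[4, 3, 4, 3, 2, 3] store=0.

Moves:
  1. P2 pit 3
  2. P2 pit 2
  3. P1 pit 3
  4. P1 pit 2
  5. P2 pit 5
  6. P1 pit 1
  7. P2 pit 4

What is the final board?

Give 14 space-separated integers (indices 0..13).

Move 1: P2 pit3 -> P1=[5,5,4,3,4,5](0) P2=[4,3,4,0,3,4](1)
Move 2: P2 pit2 -> P1=[5,5,4,3,4,5](0) P2=[4,3,0,1,4,5](2)
Move 3: P1 pit3 -> P1=[5,5,4,0,5,6](1) P2=[4,3,0,1,4,5](2)
Move 4: P1 pit2 -> P1=[5,5,0,1,6,7](2) P2=[4,3,0,1,4,5](2)
Move 5: P2 pit5 -> P1=[6,6,1,2,6,7](2) P2=[4,3,0,1,4,0](3)
Move 6: P1 pit1 -> P1=[6,0,2,3,7,8](3) P2=[5,3,0,1,4,0](3)
Move 7: P2 pit4 -> P1=[7,1,2,3,7,8](3) P2=[5,3,0,1,0,1](4)

Answer: 7 1 2 3 7 8 3 5 3 0 1 0 1 4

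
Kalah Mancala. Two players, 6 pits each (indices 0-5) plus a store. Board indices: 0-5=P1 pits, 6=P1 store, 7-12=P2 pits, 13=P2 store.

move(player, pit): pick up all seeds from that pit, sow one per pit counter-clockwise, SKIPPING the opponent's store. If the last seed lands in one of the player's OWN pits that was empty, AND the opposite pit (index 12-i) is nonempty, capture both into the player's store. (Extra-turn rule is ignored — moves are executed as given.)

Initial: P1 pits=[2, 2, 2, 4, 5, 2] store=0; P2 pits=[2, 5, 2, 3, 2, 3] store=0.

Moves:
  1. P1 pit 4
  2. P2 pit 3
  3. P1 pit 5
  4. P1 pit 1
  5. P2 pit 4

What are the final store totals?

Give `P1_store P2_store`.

Answer: 2 2

Derivation:
Move 1: P1 pit4 -> P1=[2,2,2,4,0,3](1) P2=[3,6,3,3,2,3](0)
Move 2: P2 pit3 -> P1=[2,2,2,4,0,3](1) P2=[3,6,3,0,3,4](1)
Move 3: P1 pit5 -> P1=[2,2,2,4,0,0](2) P2=[4,7,3,0,3,4](1)
Move 4: P1 pit1 -> P1=[2,0,3,5,0,0](2) P2=[4,7,3,0,3,4](1)
Move 5: P2 pit4 -> P1=[3,0,3,5,0,0](2) P2=[4,7,3,0,0,5](2)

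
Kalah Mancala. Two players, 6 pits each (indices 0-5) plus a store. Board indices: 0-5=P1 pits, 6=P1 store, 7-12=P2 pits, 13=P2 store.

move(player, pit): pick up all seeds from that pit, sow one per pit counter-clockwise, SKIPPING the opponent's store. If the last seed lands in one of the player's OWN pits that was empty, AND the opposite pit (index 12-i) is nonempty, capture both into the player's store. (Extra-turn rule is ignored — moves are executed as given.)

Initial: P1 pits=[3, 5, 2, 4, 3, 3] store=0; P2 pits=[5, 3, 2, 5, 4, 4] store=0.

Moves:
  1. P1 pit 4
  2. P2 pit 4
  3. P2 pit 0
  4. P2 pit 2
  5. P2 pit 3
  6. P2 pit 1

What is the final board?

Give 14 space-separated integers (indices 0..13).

Move 1: P1 pit4 -> P1=[3,5,2,4,0,4](1) P2=[6,3,2,5,4,4](0)
Move 2: P2 pit4 -> P1=[4,6,2,4,0,4](1) P2=[6,3,2,5,0,5](1)
Move 3: P2 pit0 -> P1=[4,6,2,4,0,4](1) P2=[0,4,3,6,1,6](2)
Move 4: P2 pit2 -> P1=[4,6,2,4,0,4](1) P2=[0,4,0,7,2,7](2)
Move 5: P2 pit3 -> P1=[5,7,3,5,0,4](1) P2=[0,4,0,0,3,8](3)
Move 6: P2 pit1 -> P1=[5,7,3,5,0,4](1) P2=[0,0,1,1,4,9](3)

Answer: 5 7 3 5 0 4 1 0 0 1 1 4 9 3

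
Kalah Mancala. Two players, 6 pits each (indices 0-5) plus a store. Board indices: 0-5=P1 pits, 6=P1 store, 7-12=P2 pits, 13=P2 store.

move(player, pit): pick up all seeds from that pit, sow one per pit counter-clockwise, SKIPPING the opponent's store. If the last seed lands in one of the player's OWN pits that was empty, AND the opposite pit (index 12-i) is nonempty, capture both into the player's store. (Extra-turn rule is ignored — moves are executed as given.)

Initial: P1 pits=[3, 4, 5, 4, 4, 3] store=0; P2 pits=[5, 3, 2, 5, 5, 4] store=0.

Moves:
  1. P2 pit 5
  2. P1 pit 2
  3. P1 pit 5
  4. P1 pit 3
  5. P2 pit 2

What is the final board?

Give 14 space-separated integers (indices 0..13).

Answer: 0 5 0 0 6 1 3 8 6 0 6 6 0 6

Derivation:
Move 1: P2 pit5 -> P1=[4,5,6,4,4,3](0) P2=[5,3,2,5,5,0](1)
Move 2: P1 pit2 -> P1=[4,5,0,5,5,4](1) P2=[6,4,2,5,5,0](1)
Move 3: P1 pit5 -> P1=[4,5,0,5,5,0](2) P2=[7,5,3,5,5,0](1)
Move 4: P1 pit3 -> P1=[4,5,0,0,6,1](3) P2=[8,6,3,5,5,0](1)
Move 5: P2 pit2 -> P1=[0,5,0,0,6,1](3) P2=[8,6,0,6,6,0](6)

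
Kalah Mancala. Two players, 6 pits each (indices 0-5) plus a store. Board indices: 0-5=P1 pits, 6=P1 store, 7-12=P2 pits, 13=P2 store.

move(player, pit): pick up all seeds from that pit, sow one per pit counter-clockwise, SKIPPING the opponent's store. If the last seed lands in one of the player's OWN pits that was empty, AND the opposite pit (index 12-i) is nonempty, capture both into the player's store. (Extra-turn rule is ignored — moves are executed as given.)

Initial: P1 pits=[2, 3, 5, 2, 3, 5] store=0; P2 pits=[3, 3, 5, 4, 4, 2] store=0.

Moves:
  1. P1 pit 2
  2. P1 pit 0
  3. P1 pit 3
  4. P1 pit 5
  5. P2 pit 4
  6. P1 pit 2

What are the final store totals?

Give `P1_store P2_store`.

Move 1: P1 pit2 -> P1=[2,3,0,3,4,6](1) P2=[4,3,5,4,4,2](0)
Move 2: P1 pit0 -> P1=[0,4,0,3,4,6](6) P2=[4,3,5,0,4,2](0)
Move 3: P1 pit3 -> P1=[0,4,0,0,5,7](7) P2=[4,3,5,0,4,2](0)
Move 4: P1 pit5 -> P1=[0,4,0,0,5,0](8) P2=[5,4,6,1,5,3](0)
Move 5: P2 pit4 -> P1=[1,5,1,0,5,0](8) P2=[5,4,6,1,0,4](1)
Move 6: P1 pit2 -> P1=[1,5,0,0,5,0](15) P2=[5,4,0,1,0,4](1)

Answer: 15 1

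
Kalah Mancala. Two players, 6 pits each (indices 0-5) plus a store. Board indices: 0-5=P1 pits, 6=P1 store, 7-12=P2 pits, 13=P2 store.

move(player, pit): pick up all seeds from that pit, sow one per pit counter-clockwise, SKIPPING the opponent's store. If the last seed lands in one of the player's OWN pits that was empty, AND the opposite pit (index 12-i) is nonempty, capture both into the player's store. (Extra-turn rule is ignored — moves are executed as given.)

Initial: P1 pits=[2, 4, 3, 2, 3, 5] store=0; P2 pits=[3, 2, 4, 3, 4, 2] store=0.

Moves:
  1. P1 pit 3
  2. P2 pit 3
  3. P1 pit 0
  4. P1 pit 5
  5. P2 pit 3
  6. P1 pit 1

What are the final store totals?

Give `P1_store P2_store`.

Answer: 2 1

Derivation:
Move 1: P1 pit3 -> P1=[2,4,3,0,4,6](0) P2=[3,2,4,3,4,2](0)
Move 2: P2 pit3 -> P1=[2,4,3,0,4,6](0) P2=[3,2,4,0,5,3](1)
Move 3: P1 pit0 -> P1=[0,5,4,0,4,6](0) P2=[3,2,4,0,5,3](1)
Move 4: P1 pit5 -> P1=[0,5,4,0,4,0](1) P2=[4,3,5,1,6,3](1)
Move 5: P2 pit3 -> P1=[0,5,4,0,4,0](1) P2=[4,3,5,0,7,3](1)
Move 6: P1 pit1 -> P1=[0,0,5,1,5,1](2) P2=[4,3,5,0,7,3](1)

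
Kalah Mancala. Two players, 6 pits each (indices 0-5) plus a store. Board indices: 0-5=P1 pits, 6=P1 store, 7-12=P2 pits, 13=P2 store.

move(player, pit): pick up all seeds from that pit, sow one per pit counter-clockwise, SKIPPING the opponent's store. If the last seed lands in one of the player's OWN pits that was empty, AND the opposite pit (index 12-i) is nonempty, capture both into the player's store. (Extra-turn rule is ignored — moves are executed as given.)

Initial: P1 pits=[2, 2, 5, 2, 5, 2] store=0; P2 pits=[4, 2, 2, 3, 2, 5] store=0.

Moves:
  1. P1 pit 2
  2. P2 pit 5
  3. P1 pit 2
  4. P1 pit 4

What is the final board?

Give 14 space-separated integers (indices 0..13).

Move 1: P1 pit2 -> P1=[2,2,0,3,6,3](1) P2=[5,2,2,3,2,5](0)
Move 2: P2 pit5 -> P1=[3,3,1,4,6,3](1) P2=[5,2,2,3,2,0](1)
Move 3: P1 pit2 -> P1=[3,3,0,5,6,3](1) P2=[5,2,2,3,2,0](1)
Move 4: P1 pit4 -> P1=[3,3,0,5,0,4](2) P2=[6,3,3,4,2,0](1)

Answer: 3 3 0 5 0 4 2 6 3 3 4 2 0 1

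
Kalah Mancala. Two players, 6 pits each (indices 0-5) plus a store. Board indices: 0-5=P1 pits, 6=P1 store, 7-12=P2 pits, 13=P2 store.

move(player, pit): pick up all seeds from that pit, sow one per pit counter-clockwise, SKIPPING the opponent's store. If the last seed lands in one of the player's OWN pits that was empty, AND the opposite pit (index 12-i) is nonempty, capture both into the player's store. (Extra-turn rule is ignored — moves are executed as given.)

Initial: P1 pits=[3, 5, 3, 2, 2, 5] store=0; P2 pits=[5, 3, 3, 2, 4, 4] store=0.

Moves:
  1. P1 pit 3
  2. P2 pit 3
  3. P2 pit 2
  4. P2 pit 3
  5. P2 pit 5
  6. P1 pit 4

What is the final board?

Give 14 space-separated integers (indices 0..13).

Answer: 4 6 4 1 0 7 1 6 4 0 0 7 0 1

Derivation:
Move 1: P1 pit3 -> P1=[3,5,3,0,3,6](0) P2=[5,3,3,2,4,4](0)
Move 2: P2 pit3 -> P1=[3,5,3,0,3,6](0) P2=[5,3,3,0,5,5](0)
Move 3: P2 pit2 -> P1=[3,5,3,0,3,6](0) P2=[5,3,0,1,6,6](0)
Move 4: P2 pit3 -> P1=[3,5,3,0,3,6](0) P2=[5,3,0,0,7,6](0)
Move 5: P2 pit5 -> P1=[4,6,4,1,4,6](0) P2=[5,3,0,0,7,0](1)
Move 6: P1 pit4 -> P1=[4,6,4,1,0,7](1) P2=[6,4,0,0,7,0](1)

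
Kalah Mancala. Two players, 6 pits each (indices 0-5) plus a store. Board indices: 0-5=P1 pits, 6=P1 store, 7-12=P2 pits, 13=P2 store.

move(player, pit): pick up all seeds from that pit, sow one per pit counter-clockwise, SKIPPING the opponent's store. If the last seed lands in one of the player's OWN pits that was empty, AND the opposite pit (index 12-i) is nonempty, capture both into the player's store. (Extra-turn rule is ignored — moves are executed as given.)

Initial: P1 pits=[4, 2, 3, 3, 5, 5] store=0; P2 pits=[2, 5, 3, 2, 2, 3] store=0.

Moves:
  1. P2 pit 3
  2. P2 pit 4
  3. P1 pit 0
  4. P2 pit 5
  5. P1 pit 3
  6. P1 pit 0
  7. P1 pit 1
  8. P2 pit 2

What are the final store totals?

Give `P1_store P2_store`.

Move 1: P2 pit3 -> P1=[4,2,3,3,5,5](0) P2=[2,5,3,0,3,4](0)
Move 2: P2 pit4 -> P1=[5,2,3,3,5,5](0) P2=[2,5,3,0,0,5](1)
Move 3: P1 pit0 -> P1=[0,3,4,4,6,6](0) P2=[2,5,3,0,0,5](1)
Move 4: P2 pit5 -> P1=[1,4,5,5,6,6](0) P2=[2,5,3,0,0,0](2)
Move 5: P1 pit3 -> P1=[1,4,5,0,7,7](1) P2=[3,6,3,0,0,0](2)
Move 6: P1 pit0 -> P1=[0,5,5,0,7,7](1) P2=[3,6,3,0,0,0](2)
Move 7: P1 pit1 -> P1=[0,0,6,1,8,8](2) P2=[3,6,3,0,0,0](2)
Move 8: P2 pit2 -> P1=[0,0,6,1,8,8](2) P2=[3,6,0,1,1,1](2)

Answer: 2 2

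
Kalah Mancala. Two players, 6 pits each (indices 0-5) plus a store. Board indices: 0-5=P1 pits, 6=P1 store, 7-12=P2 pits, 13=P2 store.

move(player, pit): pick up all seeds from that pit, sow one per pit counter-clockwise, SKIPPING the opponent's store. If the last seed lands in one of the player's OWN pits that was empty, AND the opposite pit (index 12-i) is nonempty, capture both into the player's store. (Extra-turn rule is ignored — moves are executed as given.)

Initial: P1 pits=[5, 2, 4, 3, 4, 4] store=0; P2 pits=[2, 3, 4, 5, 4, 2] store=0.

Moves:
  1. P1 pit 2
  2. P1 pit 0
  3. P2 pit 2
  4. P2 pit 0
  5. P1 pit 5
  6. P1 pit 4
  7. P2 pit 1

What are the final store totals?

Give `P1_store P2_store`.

Move 1: P1 pit2 -> P1=[5,2,0,4,5,5](1) P2=[2,3,4,5,4,2](0)
Move 2: P1 pit0 -> P1=[0,3,1,5,6,6](1) P2=[2,3,4,5,4,2](0)
Move 3: P2 pit2 -> P1=[0,3,1,5,6,6](1) P2=[2,3,0,6,5,3](1)
Move 4: P2 pit0 -> P1=[0,3,1,0,6,6](1) P2=[0,4,0,6,5,3](7)
Move 5: P1 pit5 -> P1=[0,3,1,0,6,0](2) P2=[1,5,1,7,6,3](7)
Move 6: P1 pit4 -> P1=[0,3,1,0,0,1](3) P2=[2,6,2,8,6,3](7)
Move 7: P2 pit1 -> P1=[1,3,1,0,0,1](3) P2=[2,0,3,9,7,4](8)

Answer: 3 8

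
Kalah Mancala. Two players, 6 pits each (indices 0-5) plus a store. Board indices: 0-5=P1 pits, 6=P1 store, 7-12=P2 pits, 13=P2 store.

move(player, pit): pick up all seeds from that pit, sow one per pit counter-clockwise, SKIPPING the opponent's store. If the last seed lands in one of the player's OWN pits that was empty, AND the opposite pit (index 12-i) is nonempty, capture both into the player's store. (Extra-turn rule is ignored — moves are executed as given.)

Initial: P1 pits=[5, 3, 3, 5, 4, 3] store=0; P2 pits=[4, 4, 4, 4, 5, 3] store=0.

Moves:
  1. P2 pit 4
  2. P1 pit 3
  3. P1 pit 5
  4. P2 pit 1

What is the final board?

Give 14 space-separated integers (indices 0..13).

Answer: 7 4 4 0 5 0 2 6 0 6 5 1 5 2

Derivation:
Move 1: P2 pit4 -> P1=[6,4,4,5,4,3](0) P2=[4,4,4,4,0,4](1)
Move 2: P1 pit3 -> P1=[6,4,4,0,5,4](1) P2=[5,5,4,4,0,4](1)
Move 3: P1 pit5 -> P1=[6,4,4,0,5,0](2) P2=[6,6,5,4,0,4](1)
Move 4: P2 pit1 -> P1=[7,4,4,0,5,0](2) P2=[6,0,6,5,1,5](2)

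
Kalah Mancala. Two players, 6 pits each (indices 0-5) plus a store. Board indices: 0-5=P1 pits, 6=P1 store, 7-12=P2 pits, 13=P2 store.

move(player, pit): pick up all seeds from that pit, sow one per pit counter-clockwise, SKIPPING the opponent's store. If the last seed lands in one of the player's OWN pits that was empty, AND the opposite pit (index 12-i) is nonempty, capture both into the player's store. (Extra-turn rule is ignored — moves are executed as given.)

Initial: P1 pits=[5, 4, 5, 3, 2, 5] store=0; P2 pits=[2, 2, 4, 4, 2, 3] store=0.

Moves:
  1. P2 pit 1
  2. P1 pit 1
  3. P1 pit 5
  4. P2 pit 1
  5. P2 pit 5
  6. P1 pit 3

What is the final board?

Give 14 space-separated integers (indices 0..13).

Move 1: P2 pit1 -> P1=[5,4,5,3,2,5](0) P2=[2,0,5,5,2,3](0)
Move 2: P1 pit1 -> P1=[5,0,6,4,3,6](0) P2=[2,0,5,5,2,3](0)
Move 3: P1 pit5 -> P1=[5,0,6,4,3,0](1) P2=[3,1,6,6,3,3](0)
Move 4: P2 pit1 -> P1=[5,0,6,4,3,0](1) P2=[3,0,7,6,3,3](0)
Move 5: P2 pit5 -> P1=[6,1,6,4,3,0](1) P2=[3,0,7,6,3,0](1)
Move 6: P1 pit3 -> P1=[6,1,6,0,4,1](2) P2=[4,0,7,6,3,0](1)

Answer: 6 1 6 0 4 1 2 4 0 7 6 3 0 1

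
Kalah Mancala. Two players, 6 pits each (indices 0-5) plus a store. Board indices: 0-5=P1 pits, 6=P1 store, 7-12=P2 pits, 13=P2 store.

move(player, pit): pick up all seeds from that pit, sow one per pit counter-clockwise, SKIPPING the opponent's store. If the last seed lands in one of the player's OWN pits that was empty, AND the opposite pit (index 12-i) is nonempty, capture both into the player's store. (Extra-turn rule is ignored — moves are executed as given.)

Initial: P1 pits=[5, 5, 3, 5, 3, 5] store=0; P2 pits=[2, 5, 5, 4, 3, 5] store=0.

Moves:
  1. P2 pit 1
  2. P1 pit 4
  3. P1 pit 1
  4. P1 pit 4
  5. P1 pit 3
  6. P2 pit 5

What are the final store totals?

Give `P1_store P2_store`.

Answer: 3 2

Derivation:
Move 1: P2 pit1 -> P1=[5,5,3,5,3,5](0) P2=[2,0,6,5,4,6](1)
Move 2: P1 pit4 -> P1=[5,5,3,5,0,6](1) P2=[3,0,6,5,4,6](1)
Move 3: P1 pit1 -> P1=[5,0,4,6,1,7](2) P2=[3,0,6,5,4,6](1)
Move 4: P1 pit4 -> P1=[5,0,4,6,0,8](2) P2=[3,0,6,5,4,6](1)
Move 5: P1 pit3 -> P1=[5,0,4,0,1,9](3) P2=[4,1,7,5,4,6](1)
Move 6: P2 pit5 -> P1=[6,1,5,1,2,9](3) P2=[4,1,7,5,4,0](2)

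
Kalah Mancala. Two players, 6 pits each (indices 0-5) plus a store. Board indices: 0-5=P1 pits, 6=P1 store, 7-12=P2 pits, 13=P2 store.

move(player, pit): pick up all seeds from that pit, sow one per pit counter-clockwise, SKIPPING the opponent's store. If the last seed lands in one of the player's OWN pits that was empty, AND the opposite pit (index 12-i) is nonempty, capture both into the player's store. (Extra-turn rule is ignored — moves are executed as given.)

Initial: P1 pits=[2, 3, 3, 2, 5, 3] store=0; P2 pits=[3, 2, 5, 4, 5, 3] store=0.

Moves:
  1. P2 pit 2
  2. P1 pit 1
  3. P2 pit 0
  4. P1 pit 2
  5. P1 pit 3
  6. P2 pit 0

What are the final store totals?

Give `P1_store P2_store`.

Answer: 2 1

Derivation:
Move 1: P2 pit2 -> P1=[3,3,3,2,5,3](0) P2=[3,2,0,5,6,4](1)
Move 2: P1 pit1 -> P1=[3,0,4,3,6,3](0) P2=[3,2,0,5,6,4](1)
Move 3: P2 pit0 -> P1=[3,0,4,3,6,3](0) P2=[0,3,1,6,6,4](1)
Move 4: P1 pit2 -> P1=[3,0,0,4,7,4](1) P2=[0,3,1,6,6,4](1)
Move 5: P1 pit3 -> P1=[3,0,0,0,8,5](2) P2=[1,3,1,6,6,4](1)
Move 6: P2 pit0 -> P1=[3,0,0,0,8,5](2) P2=[0,4,1,6,6,4](1)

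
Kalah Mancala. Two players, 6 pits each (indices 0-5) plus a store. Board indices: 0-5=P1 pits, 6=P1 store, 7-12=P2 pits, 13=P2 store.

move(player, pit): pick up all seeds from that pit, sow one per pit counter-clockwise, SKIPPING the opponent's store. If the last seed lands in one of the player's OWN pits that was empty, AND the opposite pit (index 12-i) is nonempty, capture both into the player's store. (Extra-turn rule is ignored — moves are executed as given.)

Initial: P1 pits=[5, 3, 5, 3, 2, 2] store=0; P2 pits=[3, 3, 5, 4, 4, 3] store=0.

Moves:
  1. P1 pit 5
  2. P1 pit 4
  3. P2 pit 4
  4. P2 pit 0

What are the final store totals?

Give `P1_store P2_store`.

Answer: 2 6

Derivation:
Move 1: P1 pit5 -> P1=[5,3,5,3,2,0](1) P2=[4,3,5,4,4,3](0)
Move 2: P1 pit4 -> P1=[5,3,5,3,0,1](2) P2=[4,3,5,4,4,3](0)
Move 3: P2 pit4 -> P1=[6,4,5,3,0,1](2) P2=[4,3,5,4,0,4](1)
Move 4: P2 pit0 -> P1=[6,0,5,3,0,1](2) P2=[0,4,6,5,0,4](6)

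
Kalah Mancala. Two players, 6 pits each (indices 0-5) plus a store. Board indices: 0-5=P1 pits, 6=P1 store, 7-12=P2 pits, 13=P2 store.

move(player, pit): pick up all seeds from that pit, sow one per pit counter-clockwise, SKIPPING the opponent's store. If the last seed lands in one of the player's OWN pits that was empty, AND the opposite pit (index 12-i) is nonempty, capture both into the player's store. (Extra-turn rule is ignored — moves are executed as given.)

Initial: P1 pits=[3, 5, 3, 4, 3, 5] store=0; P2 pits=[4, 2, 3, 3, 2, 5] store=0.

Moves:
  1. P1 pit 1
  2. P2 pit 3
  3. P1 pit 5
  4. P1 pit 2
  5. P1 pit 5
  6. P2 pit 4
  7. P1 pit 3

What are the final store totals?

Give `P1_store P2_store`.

Move 1: P1 pit1 -> P1=[3,0,4,5,4,6](1) P2=[4,2,3,3,2,5](0)
Move 2: P2 pit3 -> P1=[3,0,4,5,4,6](1) P2=[4,2,3,0,3,6](1)
Move 3: P1 pit5 -> P1=[3,0,4,5,4,0](2) P2=[5,3,4,1,4,6](1)
Move 4: P1 pit2 -> P1=[3,0,0,6,5,1](3) P2=[5,3,4,1,4,6](1)
Move 5: P1 pit5 -> P1=[3,0,0,6,5,0](4) P2=[5,3,4,1,4,6](1)
Move 6: P2 pit4 -> P1=[4,1,0,6,5,0](4) P2=[5,3,4,1,0,7](2)
Move 7: P1 pit3 -> P1=[4,1,0,0,6,1](5) P2=[6,4,5,1,0,7](2)

Answer: 5 2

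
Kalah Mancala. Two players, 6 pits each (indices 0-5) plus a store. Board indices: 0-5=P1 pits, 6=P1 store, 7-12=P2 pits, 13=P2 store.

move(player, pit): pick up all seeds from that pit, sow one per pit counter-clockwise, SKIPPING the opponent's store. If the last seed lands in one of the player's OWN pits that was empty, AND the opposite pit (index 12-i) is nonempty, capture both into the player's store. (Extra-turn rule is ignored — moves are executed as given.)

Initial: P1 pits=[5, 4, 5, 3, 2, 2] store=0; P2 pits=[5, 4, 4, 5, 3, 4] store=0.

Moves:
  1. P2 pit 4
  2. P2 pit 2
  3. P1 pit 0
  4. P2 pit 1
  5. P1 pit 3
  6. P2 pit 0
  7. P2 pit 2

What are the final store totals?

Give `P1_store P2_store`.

Move 1: P2 pit4 -> P1=[6,4,5,3,2,2](0) P2=[5,4,4,5,0,5](1)
Move 2: P2 pit2 -> P1=[6,4,5,3,2,2](0) P2=[5,4,0,6,1,6](2)
Move 3: P1 pit0 -> P1=[0,5,6,4,3,3](1) P2=[5,4,0,6,1,6](2)
Move 4: P2 pit1 -> P1=[0,5,6,4,3,3](1) P2=[5,0,1,7,2,7](2)
Move 5: P1 pit3 -> P1=[0,5,6,0,4,4](2) P2=[6,0,1,7,2,7](2)
Move 6: P2 pit0 -> P1=[0,5,6,0,4,4](2) P2=[0,1,2,8,3,8](3)
Move 7: P2 pit2 -> P1=[0,5,6,0,4,4](2) P2=[0,1,0,9,4,8](3)

Answer: 2 3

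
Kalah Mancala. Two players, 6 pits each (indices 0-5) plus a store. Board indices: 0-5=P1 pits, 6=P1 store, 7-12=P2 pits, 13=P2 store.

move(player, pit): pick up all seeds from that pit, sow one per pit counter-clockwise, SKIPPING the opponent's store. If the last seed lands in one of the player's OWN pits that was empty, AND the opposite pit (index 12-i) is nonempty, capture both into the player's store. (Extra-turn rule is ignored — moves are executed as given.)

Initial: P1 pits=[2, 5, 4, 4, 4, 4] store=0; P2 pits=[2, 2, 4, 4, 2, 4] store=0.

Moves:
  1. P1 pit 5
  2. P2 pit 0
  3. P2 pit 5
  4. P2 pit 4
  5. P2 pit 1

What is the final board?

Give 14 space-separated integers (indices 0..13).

Move 1: P1 pit5 -> P1=[2,5,4,4,4,0](1) P2=[3,3,5,4,2,4](0)
Move 2: P2 pit0 -> P1=[2,5,4,4,4,0](1) P2=[0,4,6,5,2,4](0)
Move 3: P2 pit5 -> P1=[3,6,5,4,4,0](1) P2=[0,4,6,5,2,0](1)
Move 4: P2 pit4 -> P1=[3,6,5,4,4,0](1) P2=[0,4,6,5,0,1](2)
Move 5: P2 pit1 -> P1=[3,6,5,4,4,0](1) P2=[0,0,7,6,1,2](2)

Answer: 3 6 5 4 4 0 1 0 0 7 6 1 2 2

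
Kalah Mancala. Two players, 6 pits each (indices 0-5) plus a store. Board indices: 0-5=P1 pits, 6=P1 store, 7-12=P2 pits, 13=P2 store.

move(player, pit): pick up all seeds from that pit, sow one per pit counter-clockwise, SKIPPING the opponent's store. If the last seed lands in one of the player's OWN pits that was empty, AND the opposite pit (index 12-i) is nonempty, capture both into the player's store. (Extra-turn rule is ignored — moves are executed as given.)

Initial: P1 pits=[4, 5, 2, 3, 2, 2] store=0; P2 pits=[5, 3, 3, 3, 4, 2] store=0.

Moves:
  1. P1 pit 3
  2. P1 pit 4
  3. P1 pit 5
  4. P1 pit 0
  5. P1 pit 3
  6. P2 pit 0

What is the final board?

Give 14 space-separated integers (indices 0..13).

Move 1: P1 pit3 -> P1=[4,5,2,0,3,3](1) P2=[5,3,3,3,4,2](0)
Move 2: P1 pit4 -> P1=[4,5,2,0,0,4](2) P2=[6,3,3,3,4,2](0)
Move 3: P1 pit5 -> P1=[4,5,2,0,0,0](3) P2=[7,4,4,3,4,2](0)
Move 4: P1 pit0 -> P1=[0,6,3,1,0,0](8) P2=[7,0,4,3,4,2](0)
Move 5: P1 pit3 -> P1=[0,6,3,0,1,0](8) P2=[7,0,4,3,4,2](0)
Move 6: P2 pit0 -> P1=[1,6,3,0,1,0](8) P2=[0,1,5,4,5,3](1)

Answer: 1 6 3 0 1 0 8 0 1 5 4 5 3 1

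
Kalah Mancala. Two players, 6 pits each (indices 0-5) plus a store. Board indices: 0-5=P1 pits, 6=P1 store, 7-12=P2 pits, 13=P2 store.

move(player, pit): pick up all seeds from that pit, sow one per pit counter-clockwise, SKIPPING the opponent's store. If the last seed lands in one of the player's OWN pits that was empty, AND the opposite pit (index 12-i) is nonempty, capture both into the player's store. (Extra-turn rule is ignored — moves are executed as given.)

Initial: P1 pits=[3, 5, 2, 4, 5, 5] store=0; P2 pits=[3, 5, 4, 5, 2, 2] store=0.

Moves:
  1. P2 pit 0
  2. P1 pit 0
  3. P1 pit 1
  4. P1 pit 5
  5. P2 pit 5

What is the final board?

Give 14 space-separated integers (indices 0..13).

Move 1: P2 pit0 -> P1=[3,5,2,4,5,5](0) P2=[0,6,5,6,2,2](0)
Move 2: P1 pit0 -> P1=[0,6,3,5,5,5](0) P2=[0,6,5,6,2,2](0)
Move 3: P1 pit1 -> P1=[0,0,4,6,6,6](1) P2=[1,6,5,6,2,2](0)
Move 4: P1 pit5 -> P1=[0,0,4,6,6,0](2) P2=[2,7,6,7,3,2](0)
Move 5: P2 pit5 -> P1=[1,0,4,6,6,0](2) P2=[2,7,6,7,3,0](1)

Answer: 1 0 4 6 6 0 2 2 7 6 7 3 0 1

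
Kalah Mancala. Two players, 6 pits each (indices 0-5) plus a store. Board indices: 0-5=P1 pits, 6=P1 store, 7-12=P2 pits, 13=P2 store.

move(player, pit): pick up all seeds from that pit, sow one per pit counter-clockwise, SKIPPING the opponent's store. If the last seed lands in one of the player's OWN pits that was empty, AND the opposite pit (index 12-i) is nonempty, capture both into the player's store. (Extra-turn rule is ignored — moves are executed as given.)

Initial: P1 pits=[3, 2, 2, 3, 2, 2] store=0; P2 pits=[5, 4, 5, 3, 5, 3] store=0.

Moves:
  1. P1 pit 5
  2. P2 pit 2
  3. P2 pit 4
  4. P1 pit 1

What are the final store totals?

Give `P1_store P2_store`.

Move 1: P1 pit5 -> P1=[3,2,2,3,2,0](1) P2=[6,4,5,3,5,3](0)
Move 2: P2 pit2 -> P1=[4,2,2,3,2,0](1) P2=[6,4,0,4,6,4](1)
Move 3: P2 pit4 -> P1=[5,3,3,4,2,0](1) P2=[6,4,0,4,0,5](2)
Move 4: P1 pit1 -> P1=[5,0,4,5,3,0](1) P2=[6,4,0,4,0,5](2)

Answer: 1 2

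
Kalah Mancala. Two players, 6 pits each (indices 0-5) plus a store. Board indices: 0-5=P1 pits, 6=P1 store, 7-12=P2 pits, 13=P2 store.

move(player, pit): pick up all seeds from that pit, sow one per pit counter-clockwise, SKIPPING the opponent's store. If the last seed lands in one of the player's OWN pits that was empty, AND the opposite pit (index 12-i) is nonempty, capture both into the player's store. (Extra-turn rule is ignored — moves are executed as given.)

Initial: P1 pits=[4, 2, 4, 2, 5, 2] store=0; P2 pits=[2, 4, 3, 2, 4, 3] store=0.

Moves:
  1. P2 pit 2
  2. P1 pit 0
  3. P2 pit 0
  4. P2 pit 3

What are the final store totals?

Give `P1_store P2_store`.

Move 1: P2 pit2 -> P1=[4,2,4,2,5,2](0) P2=[2,4,0,3,5,4](0)
Move 2: P1 pit0 -> P1=[0,3,5,3,6,2](0) P2=[2,4,0,3,5,4](0)
Move 3: P2 pit0 -> P1=[0,3,5,0,6,2](0) P2=[0,5,0,3,5,4](4)
Move 4: P2 pit3 -> P1=[0,3,5,0,6,2](0) P2=[0,5,0,0,6,5](5)

Answer: 0 5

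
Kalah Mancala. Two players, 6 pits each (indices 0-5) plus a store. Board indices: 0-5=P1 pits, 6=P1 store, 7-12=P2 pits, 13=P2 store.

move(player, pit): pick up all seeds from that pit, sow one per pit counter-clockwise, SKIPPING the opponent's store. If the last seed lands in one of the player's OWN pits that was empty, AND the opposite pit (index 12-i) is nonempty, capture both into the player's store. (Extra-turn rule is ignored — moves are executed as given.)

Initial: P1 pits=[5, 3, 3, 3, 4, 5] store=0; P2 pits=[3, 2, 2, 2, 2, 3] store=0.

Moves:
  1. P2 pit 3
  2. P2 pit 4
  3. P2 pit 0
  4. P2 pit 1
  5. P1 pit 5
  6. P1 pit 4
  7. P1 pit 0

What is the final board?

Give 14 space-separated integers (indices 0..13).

Move 1: P2 pit3 -> P1=[5,3,3,3,4,5](0) P2=[3,2,2,0,3,4](0)
Move 2: P2 pit4 -> P1=[6,3,3,3,4,5](0) P2=[3,2,2,0,0,5](1)
Move 3: P2 pit0 -> P1=[6,3,0,3,4,5](0) P2=[0,3,3,0,0,5](5)
Move 4: P2 pit1 -> P1=[6,0,0,3,4,5](0) P2=[0,0,4,1,0,5](9)
Move 5: P1 pit5 -> P1=[6,0,0,3,4,0](1) P2=[1,1,5,2,0,5](9)
Move 6: P1 pit4 -> P1=[6,0,0,3,0,1](2) P2=[2,2,5,2,0,5](9)
Move 7: P1 pit0 -> P1=[0,1,1,4,1,2](3) P2=[2,2,5,2,0,5](9)

Answer: 0 1 1 4 1 2 3 2 2 5 2 0 5 9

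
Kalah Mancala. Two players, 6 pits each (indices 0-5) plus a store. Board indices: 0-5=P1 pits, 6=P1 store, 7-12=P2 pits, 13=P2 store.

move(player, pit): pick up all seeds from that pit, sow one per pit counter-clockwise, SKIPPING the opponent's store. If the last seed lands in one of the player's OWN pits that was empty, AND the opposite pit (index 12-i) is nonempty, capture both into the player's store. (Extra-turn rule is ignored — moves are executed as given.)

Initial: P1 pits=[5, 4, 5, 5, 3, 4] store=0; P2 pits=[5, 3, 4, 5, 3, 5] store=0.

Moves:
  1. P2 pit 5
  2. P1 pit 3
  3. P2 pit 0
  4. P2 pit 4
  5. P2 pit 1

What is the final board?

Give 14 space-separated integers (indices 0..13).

Answer: 7 6 6 0 4 5 1 0 0 7 7 1 3 4

Derivation:
Move 1: P2 pit5 -> P1=[6,5,6,6,3,4](0) P2=[5,3,4,5,3,0](1)
Move 2: P1 pit3 -> P1=[6,5,6,0,4,5](1) P2=[6,4,5,5,3,0](1)
Move 3: P2 pit0 -> P1=[6,5,6,0,4,5](1) P2=[0,5,6,6,4,1](2)
Move 4: P2 pit4 -> P1=[7,6,6,0,4,5](1) P2=[0,5,6,6,0,2](3)
Move 5: P2 pit1 -> P1=[7,6,6,0,4,5](1) P2=[0,0,7,7,1,3](4)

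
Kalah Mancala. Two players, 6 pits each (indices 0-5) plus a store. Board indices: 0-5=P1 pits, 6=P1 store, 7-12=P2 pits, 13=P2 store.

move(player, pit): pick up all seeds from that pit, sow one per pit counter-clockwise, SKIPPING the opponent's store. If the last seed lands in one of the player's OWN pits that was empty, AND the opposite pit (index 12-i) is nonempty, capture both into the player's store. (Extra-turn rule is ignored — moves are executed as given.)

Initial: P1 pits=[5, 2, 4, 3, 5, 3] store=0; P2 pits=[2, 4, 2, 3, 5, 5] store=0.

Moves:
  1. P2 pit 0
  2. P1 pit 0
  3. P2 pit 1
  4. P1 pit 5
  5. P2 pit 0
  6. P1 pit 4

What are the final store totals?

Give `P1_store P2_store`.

Move 1: P2 pit0 -> P1=[5,2,4,3,5,3](0) P2=[0,5,3,3,5,5](0)
Move 2: P1 pit0 -> P1=[0,3,5,4,6,4](0) P2=[0,5,3,3,5,5](0)
Move 3: P2 pit1 -> P1=[0,3,5,4,6,4](0) P2=[0,0,4,4,6,6](1)
Move 4: P1 pit5 -> P1=[0,3,5,4,6,0](1) P2=[1,1,5,4,6,6](1)
Move 5: P2 pit0 -> P1=[0,3,5,4,6,0](1) P2=[0,2,5,4,6,6](1)
Move 6: P1 pit4 -> P1=[0,3,5,4,0,1](2) P2=[1,3,6,5,6,6](1)

Answer: 2 1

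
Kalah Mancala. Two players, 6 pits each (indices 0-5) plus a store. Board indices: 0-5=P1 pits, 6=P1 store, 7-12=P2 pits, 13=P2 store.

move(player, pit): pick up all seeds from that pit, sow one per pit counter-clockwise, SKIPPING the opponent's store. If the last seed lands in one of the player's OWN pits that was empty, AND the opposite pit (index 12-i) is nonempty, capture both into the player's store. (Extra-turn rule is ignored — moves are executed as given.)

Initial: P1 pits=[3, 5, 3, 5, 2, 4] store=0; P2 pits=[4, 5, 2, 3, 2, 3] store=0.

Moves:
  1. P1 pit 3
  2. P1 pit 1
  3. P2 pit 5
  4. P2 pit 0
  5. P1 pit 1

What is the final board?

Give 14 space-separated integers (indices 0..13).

Move 1: P1 pit3 -> P1=[3,5,3,0,3,5](1) P2=[5,6,2,3,2,3](0)
Move 2: P1 pit1 -> P1=[3,0,4,1,4,6](2) P2=[5,6,2,3,2,3](0)
Move 3: P2 pit5 -> P1=[4,1,4,1,4,6](2) P2=[5,6,2,3,2,0](1)
Move 4: P2 pit0 -> P1=[0,1,4,1,4,6](2) P2=[0,7,3,4,3,0](6)
Move 5: P1 pit1 -> P1=[0,0,5,1,4,6](2) P2=[0,7,3,4,3,0](6)

Answer: 0 0 5 1 4 6 2 0 7 3 4 3 0 6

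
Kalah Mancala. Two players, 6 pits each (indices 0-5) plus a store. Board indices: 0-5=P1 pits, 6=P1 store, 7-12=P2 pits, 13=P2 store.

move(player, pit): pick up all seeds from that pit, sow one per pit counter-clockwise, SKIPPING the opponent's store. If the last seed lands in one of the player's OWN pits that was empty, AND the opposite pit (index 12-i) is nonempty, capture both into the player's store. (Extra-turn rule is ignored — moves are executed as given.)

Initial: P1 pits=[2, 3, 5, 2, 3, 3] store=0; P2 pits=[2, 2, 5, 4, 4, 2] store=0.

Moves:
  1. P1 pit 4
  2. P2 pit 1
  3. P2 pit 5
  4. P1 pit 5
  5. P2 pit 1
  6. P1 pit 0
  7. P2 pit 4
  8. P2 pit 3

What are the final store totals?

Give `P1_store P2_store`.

Answer: 2 3

Derivation:
Move 1: P1 pit4 -> P1=[2,3,5,2,0,4](1) P2=[3,2,5,4,4,2](0)
Move 2: P2 pit1 -> P1=[2,3,5,2,0,4](1) P2=[3,0,6,5,4,2](0)
Move 3: P2 pit5 -> P1=[3,3,5,2,0,4](1) P2=[3,0,6,5,4,0](1)
Move 4: P1 pit5 -> P1=[3,3,5,2,0,0](2) P2=[4,1,7,5,4,0](1)
Move 5: P2 pit1 -> P1=[3,3,5,2,0,0](2) P2=[4,0,8,5,4,0](1)
Move 6: P1 pit0 -> P1=[0,4,6,3,0,0](2) P2=[4,0,8,5,4,0](1)
Move 7: P2 pit4 -> P1=[1,5,6,3,0,0](2) P2=[4,0,8,5,0,1](2)
Move 8: P2 pit3 -> P1=[2,6,6,3,0,0](2) P2=[4,0,8,0,1,2](3)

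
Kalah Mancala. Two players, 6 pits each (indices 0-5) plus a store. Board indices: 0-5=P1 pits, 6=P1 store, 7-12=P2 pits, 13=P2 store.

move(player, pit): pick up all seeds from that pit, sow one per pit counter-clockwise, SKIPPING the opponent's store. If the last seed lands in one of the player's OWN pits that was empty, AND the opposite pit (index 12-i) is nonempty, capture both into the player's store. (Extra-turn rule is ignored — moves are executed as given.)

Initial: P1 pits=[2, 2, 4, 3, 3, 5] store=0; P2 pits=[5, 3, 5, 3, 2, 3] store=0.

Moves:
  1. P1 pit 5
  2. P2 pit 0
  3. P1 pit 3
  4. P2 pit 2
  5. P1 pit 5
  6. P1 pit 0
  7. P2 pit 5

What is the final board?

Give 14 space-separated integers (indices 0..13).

Move 1: P1 pit5 -> P1=[2,2,4,3,3,0](1) P2=[6,4,6,4,2,3](0)
Move 2: P2 pit0 -> P1=[2,2,4,3,3,0](1) P2=[0,5,7,5,3,4](1)
Move 3: P1 pit3 -> P1=[2,2,4,0,4,1](2) P2=[0,5,7,5,3,4](1)
Move 4: P2 pit2 -> P1=[3,3,5,0,4,1](2) P2=[0,5,0,6,4,5](2)
Move 5: P1 pit5 -> P1=[3,3,5,0,4,0](3) P2=[0,5,0,6,4,5](2)
Move 6: P1 pit0 -> P1=[0,4,6,1,4,0](3) P2=[0,5,0,6,4,5](2)
Move 7: P2 pit5 -> P1=[1,5,7,2,4,0](3) P2=[0,5,0,6,4,0](3)

Answer: 1 5 7 2 4 0 3 0 5 0 6 4 0 3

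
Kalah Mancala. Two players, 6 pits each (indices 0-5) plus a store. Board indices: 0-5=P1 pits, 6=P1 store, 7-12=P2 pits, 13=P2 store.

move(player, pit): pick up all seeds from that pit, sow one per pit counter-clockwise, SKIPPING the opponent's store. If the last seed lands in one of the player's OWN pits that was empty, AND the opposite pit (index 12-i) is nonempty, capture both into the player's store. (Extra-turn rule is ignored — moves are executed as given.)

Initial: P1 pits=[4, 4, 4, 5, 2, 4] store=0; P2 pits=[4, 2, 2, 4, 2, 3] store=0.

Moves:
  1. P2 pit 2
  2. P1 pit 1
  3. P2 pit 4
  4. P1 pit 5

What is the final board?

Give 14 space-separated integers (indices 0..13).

Answer: 5 0 5 6 3 0 1 5 3 1 6 0 4 1

Derivation:
Move 1: P2 pit2 -> P1=[4,4,4,5,2,4](0) P2=[4,2,0,5,3,3](0)
Move 2: P1 pit1 -> P1=[4,0,5,6,3,5](0) P2=[4,2,0,5,3,3](0)
Move 3: P2 pit4 -> P1=[5,0,5,6,3,5](0) P2=[4,2,0,5,0,4](1)
Move 4: P1 pit5 -> P1=[5,0,5,6,3,0](1) P2=[5,3,1,6,0,4](1)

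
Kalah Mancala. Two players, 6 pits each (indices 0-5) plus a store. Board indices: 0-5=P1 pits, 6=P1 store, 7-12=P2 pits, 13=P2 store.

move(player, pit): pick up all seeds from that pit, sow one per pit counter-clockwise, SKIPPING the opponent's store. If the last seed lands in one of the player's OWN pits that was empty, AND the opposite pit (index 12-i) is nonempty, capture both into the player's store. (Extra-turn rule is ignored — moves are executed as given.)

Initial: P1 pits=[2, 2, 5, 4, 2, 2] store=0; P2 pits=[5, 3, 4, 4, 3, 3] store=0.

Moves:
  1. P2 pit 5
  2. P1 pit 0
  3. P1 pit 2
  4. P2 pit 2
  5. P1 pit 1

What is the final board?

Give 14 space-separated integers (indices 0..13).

Move 1: P2 pit5 -> P1=[3,3,5,4,2,2](0) P2=[5,3,4,4,3,0](1)
Move 2: P1 pit0 -> P1=[0,4,6,5,2,2](0) P2=[5,3,4,4,3,0](1)
Move 3: P1 pit2 -> P1=[0,4,0,6,3,3](1) P2=[6,4,4,4,3,0](1)
Move 4: P2 pit2 -> P1=[0,4,0,6,3,3](1) P2=[6,4,0,5,4,1](2)
Move 5: P1 pit1 -> P1=[0,0,1,7,4,4](1) P2=[6,4,0,5,4,1](2)

Answer: 0 0 1 7 4 4 1 6 4 0 5 4 1 2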